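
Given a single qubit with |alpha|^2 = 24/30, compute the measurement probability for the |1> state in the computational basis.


|alpha|^2 = 24/30 = 0.8000
|beta|^2 = 1 - 24/30 = 6/30 = 0.2000
P(|1>) = |beta|^2 = 0.2000

0.2000


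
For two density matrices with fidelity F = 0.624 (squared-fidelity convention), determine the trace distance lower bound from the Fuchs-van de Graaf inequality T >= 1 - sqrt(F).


Fuchs-van de Graaf (squared-fidelity convention): 1 - sqrt(F) <= T <= sqrt(1 - F).
Lower bound: T >= 1 - sqrt(F)
sqrt(F) = sqrt(0.624) = 0.7899
T >= 1 - 0.7899
T >= 0.2101

0.2101


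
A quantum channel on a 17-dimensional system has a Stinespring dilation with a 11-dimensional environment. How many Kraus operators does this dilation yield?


Tracing out the environment in an orthonormal basis {|i>_E} gives Kraus operators K_i = <i|_E U |0>_E.
Number of Kraus operators = dim(H_env) = d_env
= 11

11


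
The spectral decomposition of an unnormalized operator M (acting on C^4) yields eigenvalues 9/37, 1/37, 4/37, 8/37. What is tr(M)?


tr(M) = sum of eigenvalues
= 9/37 + 1/37 + 4/37 + 8/37
= 22/37
= 0.5946

0.5946


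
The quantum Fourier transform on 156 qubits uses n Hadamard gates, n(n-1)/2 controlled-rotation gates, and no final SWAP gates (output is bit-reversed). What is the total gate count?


Hadamard gates: 156
Controlled rotations: n*(n-1)/2 = 156*155/2 = 12090
SWAP gates: 0 (omitted)
Total = 156 + 12090
= 12246

12246


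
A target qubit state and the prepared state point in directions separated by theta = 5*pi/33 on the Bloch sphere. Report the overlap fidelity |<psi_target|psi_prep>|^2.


For states separated by angle theta on Bloch sphere:
F = cos^2(theta/2)
theta = 5*pi/33 = 0.4760
theta/2 = 0.2380
cos(theta/2) = 0.9718
F = 0.9444

0.9444


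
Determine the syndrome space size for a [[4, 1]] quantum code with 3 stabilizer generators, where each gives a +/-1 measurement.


Each stabilizer generator gives a binary (+1 or -1) measurement outcome.
With 3 independent generators:
Total syndromes = 2^3
= 8

8


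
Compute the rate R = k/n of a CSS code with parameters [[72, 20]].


Code rate R = k/n
= 20/72
= 0.2778

0.2778


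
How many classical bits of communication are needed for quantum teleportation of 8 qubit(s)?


Quantum teleportation requires 2 classical bits per qubit teleported.
8 qubit(s) -> 2 * 8 = 16 classical bits

16


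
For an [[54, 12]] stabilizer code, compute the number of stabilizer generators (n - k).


For an [[n,k]] stabilizer code:
Number of stabilizer generators = n - k
= 54 - 12
= 42

42


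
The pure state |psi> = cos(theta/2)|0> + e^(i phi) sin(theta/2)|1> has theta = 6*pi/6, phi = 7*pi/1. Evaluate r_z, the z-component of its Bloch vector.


theta = 3.1416, phi = 21.9911
r_z = cos(theta) = -1.0000

-1.0000


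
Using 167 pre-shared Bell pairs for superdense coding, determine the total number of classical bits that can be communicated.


Superdense coding allows 2 classical bits per shared entangled pair.
167 pair(s) -> 2 * 167 = 334 classical bits

334


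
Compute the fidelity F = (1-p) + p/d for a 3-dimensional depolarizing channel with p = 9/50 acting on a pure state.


F = (1-p) + p/d
= (1 - 0.1800) + 0.1800/3
= 0.8200 + 0.0600
= 0.8800

0.8800


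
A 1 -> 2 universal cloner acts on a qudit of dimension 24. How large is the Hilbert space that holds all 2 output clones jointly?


Output space = H^(tensor 2) where dim(H) = 24
dim = 24^2
= 576

576


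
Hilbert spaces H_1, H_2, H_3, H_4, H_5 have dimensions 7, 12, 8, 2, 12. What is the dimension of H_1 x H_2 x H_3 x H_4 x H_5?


dim(H_1 x H_2 x H_3 x H_4 x H_5) = 7 * 12 * 8 * 2 * 12
= 84 * 8 * 2 * 12
= 672 * 2 * 12
= 1344 * 12
= 16128

16128


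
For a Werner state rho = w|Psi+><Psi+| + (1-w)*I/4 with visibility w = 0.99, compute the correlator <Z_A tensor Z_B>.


|Psi+> = (|01> + |10>)/sqrt(2)
For the pure Bell state, <Z_A Z_B> = -1 (Bell-state Pauli correlator).
The maximally-mixed part I/4 has tr(I/4 * P tensor P) = 0 for any traceless Pauli P.
So <Z_A Z_B>_rho = w * (-1) + (1 - w) * 0
= 0.99 * (-1)
= -0.9900

-0.9900


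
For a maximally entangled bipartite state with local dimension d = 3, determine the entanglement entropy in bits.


For a maximally entangled state in d x d:
S = log2(d) = log2(3)
= 1.5850

1.5850


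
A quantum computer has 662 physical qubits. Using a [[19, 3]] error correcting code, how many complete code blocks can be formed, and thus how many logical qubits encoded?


Each code block uses 19 physical qubits for 3 logical qubit(s).
Number of complete blocks = floor(662 / 19) = 34
Logical qubits = 34 * 3
= 102

102


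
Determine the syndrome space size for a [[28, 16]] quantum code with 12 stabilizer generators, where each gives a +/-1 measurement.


Each stabilizer generator gives a binary (+1 or -1) measurement outcome.
With 12 independent generators:
Total syndromes = 2^12
= 4096

4096


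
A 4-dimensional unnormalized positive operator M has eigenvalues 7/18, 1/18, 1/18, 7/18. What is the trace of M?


tr(M) = sum of eigenvalues
= 7/18 + 1/18 + 1/18 + 7/18
= 16/18
= 0.8889

0.8889


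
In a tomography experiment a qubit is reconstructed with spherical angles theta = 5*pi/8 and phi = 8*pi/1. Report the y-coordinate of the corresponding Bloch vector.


theta = 1.9635, phi = 25.1327
r_y = sin(theta)*sin(phi) = 0.9239 * 0.0000
r_y = 0.0000

0.0000


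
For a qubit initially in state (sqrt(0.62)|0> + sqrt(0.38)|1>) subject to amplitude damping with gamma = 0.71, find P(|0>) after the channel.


For amplitude damping with parameter gamma on state sqrt(a)|0> + sqrt(b)|1>:
alpha^2 = 0.62, beta^2 = 0.38
P(|0>) = alpha^2 + gamma * beta^2
= 0.62 + 0.71 * 0.38
= 0.62 + 0.2698
= 0.8898

0.8898


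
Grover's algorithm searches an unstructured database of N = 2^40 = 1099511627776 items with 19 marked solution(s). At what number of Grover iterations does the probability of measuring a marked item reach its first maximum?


After j Grover iterations the success probability is P(j) = sin^2((2j+1)*theta), where sin(theta) = sqrt(k/N).
N = 2^40 = 1099511627776, k = 19
sin(theta) = sqrt(k/N) = 4.15696997e-06
theta = arcsin(sqrt(k/N)) = 4.15696997e-06 rad
P(j) reaches its first maximum when (2j+1)*theta is as close as possible to pi/2, i.e. j = round(pi/(4*theta) - 1/2).
pi/(4*theta) - 1/2 = 188934.7507
(For comparison, the common estimate pi/4 * sqrt(N/k) = 188935.2507; the exact maximiser is used here.)
Optimal iterations = 188935

188935


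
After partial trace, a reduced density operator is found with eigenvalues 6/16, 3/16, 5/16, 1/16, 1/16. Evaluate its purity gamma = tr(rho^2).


tr(rho^2) = sum of eigenvalues squared
= (6/16)^2 + (3/16)^2 + (5/16)^2 + (1/16)^2 + (1/16)^2
= (36 + 9 + 25 + 1 + 1) / 256
= 72/256
= 0.2812

0.2812


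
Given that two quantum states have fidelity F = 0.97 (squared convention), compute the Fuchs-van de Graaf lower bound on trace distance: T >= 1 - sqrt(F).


Fuchs-van de Graaf (squared-fidelity convention): 1 - sqrt(F) <= T <= sqrt(1 - F).
Lower bound: T >= 1 - sqrt(F)
sqrt(F) = sqrt(0.97) = 0.9849
T >= 1 - 0.9849
T >= 0.0151

0.0151


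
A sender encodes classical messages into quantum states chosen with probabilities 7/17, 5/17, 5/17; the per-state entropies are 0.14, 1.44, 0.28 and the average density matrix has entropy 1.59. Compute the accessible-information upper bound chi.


chi = S(rho) - sum_i p_i * S(rho_i)
Weighted entropy = 7/17 * 0.14 + 5/17 * 1.44 + 5/17 * 0.28
= 0.5635
chi = 1.59 - 0.5635
= 1.0265

1.0265


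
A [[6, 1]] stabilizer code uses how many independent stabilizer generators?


For an [[n,k]] stabilizer code:
Number of stabilizer generators = n - k
= 6 - 1
= 5

5


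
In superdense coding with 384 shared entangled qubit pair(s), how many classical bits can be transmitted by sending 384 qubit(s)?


Superdense coding allows 2 classical bits per shared entangled pair.
384 pair(s) -> 2 * 384 = 768 classical bits

768


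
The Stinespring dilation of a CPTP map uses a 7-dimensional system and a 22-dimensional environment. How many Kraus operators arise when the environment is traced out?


Tracing out the environment in an orthonormal basis {|i>_E} gives Kraus operators K_i = <i|_E U |0>_E.
Number of Kraus operators = dim(H_env) = d_env
= 22

22


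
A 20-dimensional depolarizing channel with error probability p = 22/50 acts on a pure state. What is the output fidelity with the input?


F = (1-p) + p/d
= (1 - 0.4400) + 0.4400/20
= 0.5600 + 0.0220
= 0.5820

0.5820


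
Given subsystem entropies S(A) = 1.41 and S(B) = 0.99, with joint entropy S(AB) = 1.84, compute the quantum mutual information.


I(A:B) = S(A) + S(B) - S(AB)
= 1.41 + 0.99 - 1.84
= 0.5600

0.5600


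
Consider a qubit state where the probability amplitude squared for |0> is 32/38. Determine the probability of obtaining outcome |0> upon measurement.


|alpha|^2 = 32/38 = 0.8421
|beta|^2 = 1 - 32/38 = 6/38 = 0.1579
P(|0>) = |alpha|^2 = 0.8421

0.8421


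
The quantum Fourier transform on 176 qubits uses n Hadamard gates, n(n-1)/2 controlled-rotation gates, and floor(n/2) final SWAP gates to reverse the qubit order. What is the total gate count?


Hadamard gates: 176
Controlled rotations: n*(n-1)/2 = 176*175/2 = 15400
SWAP gates: floor(n/2) = floor(176/2) = 88
Total = 176 + 15400 + 88
= 15664

15664


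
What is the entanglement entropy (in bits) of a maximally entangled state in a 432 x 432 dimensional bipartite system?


For a maximally entangled state in d x d:
S = log2(d) = log2(432)
= 8.7549

8.7549


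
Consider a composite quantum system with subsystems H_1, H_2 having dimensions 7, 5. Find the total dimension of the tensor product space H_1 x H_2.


dim(H_1 x H_2) = 7 * 5
= 35

35


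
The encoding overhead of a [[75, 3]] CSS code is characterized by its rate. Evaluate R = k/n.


Code rate R = k/n
= 3/75
= 0.0400

0.0400


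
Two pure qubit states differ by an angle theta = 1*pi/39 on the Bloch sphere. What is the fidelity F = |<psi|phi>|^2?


For states separated by angle theta on Bloch sphere:
F = cos^2(theta/2)
theta = 1*pi/39 = 0.0806
theta/2 = 0.0403
cos(theta/2) = 0.9992
F = 0.9984

0.9984


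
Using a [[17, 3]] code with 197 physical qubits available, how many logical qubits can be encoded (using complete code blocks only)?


Each code block uses 17 physical qubits for 3 logical qubit(s).
Number of complete blocks = floor(197 / 17) = 11
Logical qubits = 11 * 3
= 33

33


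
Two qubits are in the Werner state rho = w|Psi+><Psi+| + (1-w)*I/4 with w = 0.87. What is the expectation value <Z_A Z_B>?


|Psi+> = (|01> + |10>)/sqrt(2)
For the pure Bell state, <Z_A Z_B> = -1 (Bell-state Pauli correlator).
The maximally-mixed part I/4 has tr(I/4 * P tensor P) = 0 for any traceless Pauli P.
So <Z_A Z_B>_rho = w * (-1) + (1 - w) * 0
= 0.87 * (-1)
= -0.8700

-0.8700


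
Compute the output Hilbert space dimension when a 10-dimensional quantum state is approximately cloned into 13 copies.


Output space = H^(tensor 13) where dim(H) = 10
dim = 10^13
= 100 (after 2 factors)
= 1000 (after 3 factors)
= 10000 (after 4 factors)
= 100000 (after 5 factors)
= 1000000 (after 6 factors)
= 10000000 (after 7 factors)
= 100000000 (after 8 factors)
= 1000000000 (after 9 factors)
= 10000000000 (after 10 factors)
= 100000000000 (after 11 factors)
= 1000000000000 (after 12 factors)
= 10000000000000 (after 13 factors)
= 10000000000000

10000000000000


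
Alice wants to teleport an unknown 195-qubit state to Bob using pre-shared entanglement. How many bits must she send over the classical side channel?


Quantum teleportation requires 2 classical bits per qubit teleported.
195 qubit(s) -> 2 * 195 = 390 classical bits

390


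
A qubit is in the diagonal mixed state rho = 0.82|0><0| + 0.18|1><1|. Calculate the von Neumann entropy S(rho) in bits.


S = -p*log2(p) - (1-p)*log2(1-p)
p = 0.8200, 1-p = 0.1800
= -0.8200 * log2(0.8200) - 0.1800 * log2(0.1800)
= -(-0.2348) - (-0.4453)
= 0.6801

0.6801


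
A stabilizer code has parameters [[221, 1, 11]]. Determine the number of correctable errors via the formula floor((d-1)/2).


Code parameters: [[221, 1, 11]], distance d = 11.
Number of correctable errors = floor((d-1)/2)
= floor((11 - 1)/2)
= floor(10/2)
= 5

5


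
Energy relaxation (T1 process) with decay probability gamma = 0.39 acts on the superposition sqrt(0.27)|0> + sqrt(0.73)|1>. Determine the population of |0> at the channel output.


For amplitude damping with parameter gamma on state sqrt(a)|0> + sqrt(b)|1>:
alpha^2 = 0.27, beta^2 = 0.73
P(|0>) = alpha^2 + gamma * beta^2
= 0.27 + 0.39 * 0.73
= 0.27 + 0.2847
= 0.5547

0.5547


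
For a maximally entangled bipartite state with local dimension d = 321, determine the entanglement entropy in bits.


For a maximally entangled state in d x d:
S = log2(d) = log2(321)
= 8.3264

8.3264


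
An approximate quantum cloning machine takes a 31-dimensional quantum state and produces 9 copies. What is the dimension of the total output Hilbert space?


Output space = H^(tensor 9) where dim(H) = 31
dim = 31^9
= 961 (after 2 factors)
= 29791 (after 3 factors)
= 923521 (after 4 factors)
= 28629151 (after 5 factors)
= 887503681 (after 6 factors)
= 27512614111 (after 7 factors)
= 852891037441 (after 8 factors)
= 26439622160671 (after 9 factors)
= 26439622160671

26439622160671


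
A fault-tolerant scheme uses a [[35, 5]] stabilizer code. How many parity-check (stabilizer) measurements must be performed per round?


For an [[n,k]] stabilizer code:
Number of stabilizer generators = n - k
= 35 - 5
= 30

30


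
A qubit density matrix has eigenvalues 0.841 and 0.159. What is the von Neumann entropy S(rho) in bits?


S = -p*log2(p) - (1-p)*log2(1-p)
p = 0.8410, 1-p = 0.1590
= -0.8410 * log2(0.8410) - 0.1590 * log2(0.1590)
= -(-0.2101) - (-0.4218)
= 0.6319

0.6319


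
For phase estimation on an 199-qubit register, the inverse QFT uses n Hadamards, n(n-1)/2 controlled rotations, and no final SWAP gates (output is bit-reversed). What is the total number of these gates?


Hadamard gates: 199
Controlled rotations: n*(n-1)/2 = 199*198/2 = 19701
SWAP gates: 0 (omitted)
Total = 199 + 19701
= 19900

19900


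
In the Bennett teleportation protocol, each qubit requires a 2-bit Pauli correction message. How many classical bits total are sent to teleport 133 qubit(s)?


Quantum teleportation requires 2 classical bits per qubit teleported.
133 qubit(s) -> 2 * 133 = 266 classical bits

266


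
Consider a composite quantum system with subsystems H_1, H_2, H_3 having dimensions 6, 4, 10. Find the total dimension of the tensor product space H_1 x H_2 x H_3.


dim(H_1 x H_2 x H_3) = 6 * 4 * 10
= 24 * 10
= 240

240


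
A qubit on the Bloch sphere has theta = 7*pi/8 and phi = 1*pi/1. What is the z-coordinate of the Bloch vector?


theta = 2.7489, phi = 3.1416
r_z = cos(theta) = -0.9239

-0.9239


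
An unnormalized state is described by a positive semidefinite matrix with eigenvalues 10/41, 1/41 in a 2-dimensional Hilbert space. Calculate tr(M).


tr(M) = sum of eigenvalues
= 10/41 + 1/41
= 11/41
= 0.2683

0.2683


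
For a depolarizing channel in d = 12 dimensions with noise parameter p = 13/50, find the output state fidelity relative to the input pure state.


F = (1-p) + p/d
= (1 - 0.2600) + 0.2600/12
= 0.7400 + 0.0217
= 0.7617

0.7617


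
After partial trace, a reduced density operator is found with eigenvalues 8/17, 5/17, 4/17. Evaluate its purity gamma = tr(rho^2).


tr(rho^2) = sum of eigenvalues squared
= (8/17)^2 + (5/17)^2 + (4/17)^2
= (64 + 25 + 16) / 289
= 105/289
= 0.3633

0.3633


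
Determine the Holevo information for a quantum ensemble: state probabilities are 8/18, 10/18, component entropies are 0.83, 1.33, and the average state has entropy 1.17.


chi = S(rho) - sum_i p_i * S(rho_i)
Weighted entropy = 8/18 * 0.83 + 10/18 * 1.33
= 1.1078
chi = 1.17 - 1.1078
= 0.0622

0.0622


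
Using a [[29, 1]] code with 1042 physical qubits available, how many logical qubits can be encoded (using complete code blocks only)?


Each code block uses 29 physical qubits for 1 logical qubit(s).
Number of complete blocks = floor(1042 / 29) = 35
Logical qubits = 35 * 1
= 35

35


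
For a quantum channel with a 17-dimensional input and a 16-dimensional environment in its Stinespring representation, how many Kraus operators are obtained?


Tracing out the environment in an orthonormal basis {|i>_E} gives Kraus operators K_i = <i|_E U |0>_E.
Number of Kraus operators = dim(H_env) = d_env
= 16

16


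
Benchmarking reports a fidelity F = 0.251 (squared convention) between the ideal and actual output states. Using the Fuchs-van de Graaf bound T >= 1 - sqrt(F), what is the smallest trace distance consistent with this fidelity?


Fuchs-van de Graaf (squared-fidelity convention): 1 - sqrt(F) <= T <= sqrt(1 - F).
Lower bound: T >= 1 - sqrt(F)
sqrt(F) = sqrt(0.251) = 0.5010
T >= 1 - 0.5010
T >= 0.4990

0.4990


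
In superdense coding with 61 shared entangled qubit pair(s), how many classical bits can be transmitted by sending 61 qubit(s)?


Superdense coding allows 2 classical bits per shared entangled pair.
61 pair(s) -> 2 * 61 = 122 classical bits

122


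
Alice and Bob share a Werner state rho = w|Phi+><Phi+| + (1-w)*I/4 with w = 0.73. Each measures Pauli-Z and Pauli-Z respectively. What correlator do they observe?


|Phi+> = (|00> + |11>)/sqrt(2)
For the pure Bell state, <Z_A Z_B> = +1 (Bell-state Pauli correlator).
The maximally-mixed part I/4 has tr(I/4 * P tensor P) = 0 for any traceless Pauli P.
So <Z_A Z_B>_rho = w * (+1) + (1 - w) * 0
= 0.73 * (+1)
= 0.7300

0.7300


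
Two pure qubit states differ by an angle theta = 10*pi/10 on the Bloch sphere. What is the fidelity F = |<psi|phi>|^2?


For states separated by angle theta on Bloch sphere:
F = cos^2(theta/2)
theta = 10*pi/10 = 3.1416
theta/2 = 1.5708
cos(theta/2) = 0.0000
F = 0.0000

0.0000


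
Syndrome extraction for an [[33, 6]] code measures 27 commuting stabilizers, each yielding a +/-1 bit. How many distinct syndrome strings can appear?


Each stabilizer generator gives a binary (+1 or -1) measurement outcome.
With 27 independent generators:
Total syndromes = 2^27
= 134217728

134217728


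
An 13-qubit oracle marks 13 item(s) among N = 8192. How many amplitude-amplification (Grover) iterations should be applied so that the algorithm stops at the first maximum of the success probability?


After j Grover iterations the success probability is P(j) = sin^2((2j+1)*theta), where sin(theta) = sqrt(k/N).
N = 2^13 = 8192, k = 13
sin(theta) = sqrt(k/N) = 0.03983608995
theta = arcsin(sqrt(k/N)) = 0.03984663356 rad
P(j) reaches its first maximum when (2j+1)*theta is as close as possible to pi/2, i.e. j = round(pi/(4*theta) - 1/2).
pi/(4*theta) - 1/2 = 19.2105
(For comparison, the common estimate pi/4 * sqrt(N/k) = 19.7157; the exact maximiser is used here.)
Optimal iterations = 19

19


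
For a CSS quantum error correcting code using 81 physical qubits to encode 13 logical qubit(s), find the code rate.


Code rate R = k/n
= 13/81
= 0.1605

0.1605


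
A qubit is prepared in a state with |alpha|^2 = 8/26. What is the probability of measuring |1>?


|alpha|^2 = 8/26 = 0.3077
|beta|^2 = 1 - 8/26 = 18/26 = 0.6923
P(|1>) = |beta|^2 = 0.6923

0.6923


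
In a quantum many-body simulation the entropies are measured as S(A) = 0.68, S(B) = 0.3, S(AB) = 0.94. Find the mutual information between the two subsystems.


I(A:B) = S(A) + S(B) - S(AB)
= 0.68 + 0.3 - 0.94
= 0.0400

0.0400


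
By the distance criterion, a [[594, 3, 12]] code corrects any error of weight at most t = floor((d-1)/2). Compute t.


Code parameters: [[594, 3, 12]], distance d = 12.
Number of correctable errors = floor((d-1)/2)
= floor((12 - 1)/2)
= floor(11/2)
= 5

5


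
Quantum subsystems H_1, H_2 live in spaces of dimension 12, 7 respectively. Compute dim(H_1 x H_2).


dim(H_1 x H_2) = 12 * 7
= 84

84


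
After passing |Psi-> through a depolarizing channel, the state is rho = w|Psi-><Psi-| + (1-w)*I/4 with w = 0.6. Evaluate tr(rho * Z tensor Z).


|Psi-> = (|01> - |10>)/sqrt(2)
For the pure Bell state, <Z_A Z_B> = -1 (Bell-state Pauli correlator).
The maximally-mixed part I/4 has tr(I/4 * P tensor P) = 0 for any traceless Pauli P.
So <Z_A Z_B>_rho = w * (-1) + (1 - w) * 0
= 0.6 * (-1)
= -0.6000

-0.6000


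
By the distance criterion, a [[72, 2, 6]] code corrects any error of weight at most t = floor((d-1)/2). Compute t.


Code parameters: [[72, 2, 6]], distance d = 6.
Number of correctable errors = floor((d-1)/2)
= floor((6 - 1)/2)
= floor(5/2)
= 2

2


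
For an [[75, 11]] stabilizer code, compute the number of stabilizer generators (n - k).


For an [[n,k]] stabilizer code:
Number of stabilizer generators = n - k
= 75 - 11
= 64

64


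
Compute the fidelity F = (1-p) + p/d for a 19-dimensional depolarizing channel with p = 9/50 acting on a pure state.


F = (1-p) + p/d
= (1 - 0.1800) + 0.1800/19
= 0.8200 + 0.0095
= 0.8295

0.8295


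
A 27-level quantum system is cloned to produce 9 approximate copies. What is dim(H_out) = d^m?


Output space = H^(tensor 9) where dim(H) = 27
dim = 27^9
= 729 (after 2 factors)
= 19683 (after 3 factors)
= 531441 (after 4 factors)
= 14348907 (after 5 factors)
= 387420489 (after 6 factors)
= 10460353203 (after 7 factors)
= 282429536481 (after 8 factors)
= 7625597484987 (after 9 factors)
= 7625597484987

7625597484987


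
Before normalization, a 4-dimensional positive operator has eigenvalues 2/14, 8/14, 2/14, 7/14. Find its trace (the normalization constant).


tr(M) = sum of eigenvalues
= 2/14 + 8/14 + 2/14 + 7/14
= 19/14
= 1.3571

1.3571


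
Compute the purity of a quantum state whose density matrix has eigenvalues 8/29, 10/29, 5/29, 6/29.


tr(rho^2) = sum of eigenvalues squared
= (8/29)^2 + (10/29)^2 + (5/29)^2 + (6/29)^2
= (64 + 100 + 25 + 36) / 841
= 225/841
= 0.2675

0.2675


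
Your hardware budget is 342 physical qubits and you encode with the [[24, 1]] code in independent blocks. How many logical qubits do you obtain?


Each code block uses 24 physical qubits for 1 logical qubit(s).
Number of complete blocks = floor(342 / 24) = 14
Logical qubits = 14 * 1
= 14

14


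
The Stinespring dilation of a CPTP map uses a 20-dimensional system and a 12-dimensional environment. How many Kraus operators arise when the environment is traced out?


Tracing out the environment in an orthonormal basis {|i>_E} gives Kraus operators K_i = <i|_E U |0>_E.
Number of Kraus operators = dim(H_env) = d_env
= 12

12


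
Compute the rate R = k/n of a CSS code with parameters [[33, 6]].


Code rate R = k/n
= 6/33
= 0.1818

0.1818


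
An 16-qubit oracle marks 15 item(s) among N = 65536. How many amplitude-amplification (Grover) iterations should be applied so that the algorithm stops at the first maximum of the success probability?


After j Grover iterations the success probability is P(j) = sin^2((2j+1)*theta), where sin(theta) = sqrt(k/N).
N = 2^16 = 65536, k = 15
sin(theta) = sqrt(k/N) = 0.0151288412
theta = arcsin(sqrt(k/N)) = 0.01512941838 rad
P(j) reaches its first maximum when (2j+1)*theta is as close as possible to pi/2, i.e. j = round(pi/(4*theta) - 1/2).
pi/(4*theta) - 1/2 = 51.4120
(For comparison, the common estimate pi/4 * sqrt(N/k) = 51.9140; the exact maximiser is used here.)
Optimal iterations = 51

51


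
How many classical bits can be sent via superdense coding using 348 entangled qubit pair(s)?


Superdense coding allows 2 classical bits per shared entangled pair.
348 pair(s) -> 2 * 348 = 696 classical bits

696


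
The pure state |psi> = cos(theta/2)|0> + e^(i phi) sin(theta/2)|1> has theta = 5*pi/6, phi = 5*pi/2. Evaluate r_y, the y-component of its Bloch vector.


theta = 2.6180, phi = 7.8540
r_y = sin(theta)*sin(phi) = 0.5000 * 1.0000
r_y = 0.5000

0.5000


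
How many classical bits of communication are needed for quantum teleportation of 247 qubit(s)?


Quantum teleportation requires 2 classical bits per qubit teleported.
247 qubit(s) -> 2 * 247 = 494 classical bits

494


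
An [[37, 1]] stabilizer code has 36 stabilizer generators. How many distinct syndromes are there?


Each stabilizer generator gives a binary (+1 or -1) measurement outcome.
With 36 independent generators:
Total syndromes = 2^36
= 68719476736

68719476736


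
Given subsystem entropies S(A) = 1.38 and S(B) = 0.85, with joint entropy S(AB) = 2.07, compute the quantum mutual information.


I(A:B) = S(A) + S(B) - S(AB)
= 1.38 + 0.85 - 2.07
= 0.1600

0.1600


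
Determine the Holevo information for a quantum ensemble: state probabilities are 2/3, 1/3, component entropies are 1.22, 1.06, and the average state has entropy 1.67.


chi = S(rho) - sum_i p_i * S(rho_i)
Weighted entropy = 2/3 * 1.22 + 1/3 * 1.06
= 1.1667
chi = 1.67 - 1.1667
= 0.5033

0.5033


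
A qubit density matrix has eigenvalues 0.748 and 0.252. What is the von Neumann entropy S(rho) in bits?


S = -p*log2(p) - (1-p)*log2(1-p)
p = 0.7480, 1-p = 0.2520
= -0.7480 * log2(0.7480) - 0.2520 * log2(0.2520)
= -(-0.3133) - (-0.5011)
= 0.8144

0.8144


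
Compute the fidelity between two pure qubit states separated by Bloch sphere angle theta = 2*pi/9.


For states separated by angle theta on Bloch sphere:
F = cos^2(theta/2)
theta = 2*pi/9 = 0.6981
theta/2 = 0.3491
cos(theta/2) = 0.9397
F = 0.8830

0.8830


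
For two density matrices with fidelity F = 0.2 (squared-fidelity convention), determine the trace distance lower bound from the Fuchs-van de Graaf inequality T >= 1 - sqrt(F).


Fuchs-van de Graaf (squared-fidelity convention): 1 - sqrt(F) <= T <= sqrt(1 - F).
Lower bound: T >= 1 - sqrt(F)
sqrt(F) = sqrt(0.2) = 0.4472
T >= 1 - 0.4472
T >= 0.5528

0.5528


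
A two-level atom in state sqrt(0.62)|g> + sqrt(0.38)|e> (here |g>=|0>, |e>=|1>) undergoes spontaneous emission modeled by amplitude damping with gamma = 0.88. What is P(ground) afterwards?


For amplitude damping with parameter gamma on state sqrt(a)|0> + sqrt(b)|1>:
alpha^2 = 0.62, beta^2 = 0.38
P(|0>) = alpha^2 + gamma * beta^2
= 0.62 + 0.88 * 0.38
= 0.62 + 0.3344
= 0.9544

0.9544


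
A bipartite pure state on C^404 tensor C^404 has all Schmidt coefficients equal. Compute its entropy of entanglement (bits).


For a maximally entangled state in d x d:
S = log2(d) = log2(404)
= 8.6582

8.6582


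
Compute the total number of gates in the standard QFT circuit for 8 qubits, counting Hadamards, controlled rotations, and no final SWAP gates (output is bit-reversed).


Hadamard gates: 8
Controlled rotations: n*(n-1)/2 = 8*7/2 = 28
SWAP gates: 0 (omitted)
Total = 8 + 28
= 36

36


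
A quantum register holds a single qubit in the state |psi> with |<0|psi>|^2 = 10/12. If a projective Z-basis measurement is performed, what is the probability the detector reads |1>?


|alpha|^2 = 10/12 = 0.8333
|beta|^2 = 1 - 10/12 = 2/12 = 0.1667
P(|1>) = |beta|^2 = 0.1667

0.1667


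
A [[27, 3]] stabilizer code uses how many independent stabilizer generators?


For an [[n,k]] stabilizer code:
Number of stabilizer generators = n - k
= 27 - 3
= 24

24


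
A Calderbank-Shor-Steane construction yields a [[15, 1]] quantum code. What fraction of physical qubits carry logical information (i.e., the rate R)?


Code rate R = k/n
= 1/15
= 0.0667

0.0667


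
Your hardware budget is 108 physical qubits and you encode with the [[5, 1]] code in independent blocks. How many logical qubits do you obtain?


Each code block uses 5 physical qubits for 1 logical qubit(s).
Number of complete blocks = floor(108 / 5) = 21
Logical qubits = 21 * 1
= 21

21


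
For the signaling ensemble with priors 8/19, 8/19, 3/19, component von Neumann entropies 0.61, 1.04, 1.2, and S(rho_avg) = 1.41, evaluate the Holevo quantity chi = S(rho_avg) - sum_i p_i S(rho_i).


chi = S(rho) - sum_i p_i * S(rho_i)
Weighted entropy = 8/19 * 0.61 + 8/19 * 1.04 + 3/19 * 1.2
= 0.8842
chi = 1.41 - 0.8842
= 0.5258

0.5258


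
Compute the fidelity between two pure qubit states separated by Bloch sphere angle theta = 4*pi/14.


For states separated by angle theta on Bloch sphere:
F = cos^2(theta/2)
theta = 4*pi/14 = 0.8976
theta/2 = 0.4488
cos(theta/2) = 0.9010
F = 0.8117

0.8117


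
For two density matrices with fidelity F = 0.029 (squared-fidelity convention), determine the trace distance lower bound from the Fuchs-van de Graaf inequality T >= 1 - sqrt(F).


Fuchs-van de Graaf (squared-fidelity convention): 1 - sqrt(F) <= T <= sqrt(1 - F).
Lower bound: T >= 1 - sqrt(F)
sqrt(F) = sqrt(0.029) = 0.1703
T >= 1 - 0.1703
T >= 0.8297

0.8297


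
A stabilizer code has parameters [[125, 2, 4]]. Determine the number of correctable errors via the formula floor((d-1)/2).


Code parameters: [[125, 2, 4]], distance d = 4.
Number of correctable errors = floor((d-1)/2)
= floor((4 - 1)/2)
= floor(3/2)
= 1

1


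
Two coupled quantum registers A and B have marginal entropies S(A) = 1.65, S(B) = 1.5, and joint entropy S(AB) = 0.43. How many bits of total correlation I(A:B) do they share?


I(A:B) = S(A) + S(B) - S(AB)
= 1.65 + 1.5 - 0.43
= 2.7200

2.7200


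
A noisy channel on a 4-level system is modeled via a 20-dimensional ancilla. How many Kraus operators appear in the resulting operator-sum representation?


Tracing out the environment in an orthonormal basis {|i>_E} gives Kraus operators K_i = <i|_E U |0>_E.
Number of Kraus operators = dim(H_env) = d_env
= 20

20


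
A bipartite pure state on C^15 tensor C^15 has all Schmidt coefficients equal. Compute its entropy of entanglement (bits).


For a maximally entangled state in d x d:
S = log2(d) = log2(15)
= 3.9069

3.9069


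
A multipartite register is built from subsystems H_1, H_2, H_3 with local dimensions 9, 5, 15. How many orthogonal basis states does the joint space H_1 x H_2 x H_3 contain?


dim(H_1 x H_2 x H_3) = 9 * 5 * 15
= 45 * 15
= 675

675


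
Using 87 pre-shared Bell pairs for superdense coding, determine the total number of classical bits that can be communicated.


Superdense coding allows 2 classical bits per shared entangled pair.
87 pair(s) -> 2 * 87 = 174 classical bits

174


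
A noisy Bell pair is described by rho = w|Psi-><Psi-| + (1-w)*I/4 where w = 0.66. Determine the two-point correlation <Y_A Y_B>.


|Psi-> = (|01> - |10>)/sqrt(2)
For the pure Bell state, <Y_A Y_B> = -1 (Bell-state Pauli correlator).
The maximally-mixed part I/4 has tr(I/4 * P tensor P) = 0 for any traceless Pauli P.
So <Y_A Y_B>_rho = w * (-1) + (1 - w) * 0
= 0.66 * (-1)
= -0.6600

-0.6600


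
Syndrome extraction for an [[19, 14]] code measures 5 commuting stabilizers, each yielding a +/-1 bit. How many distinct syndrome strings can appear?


Each stabilizer generator gives a binary (+1 or -1) measurement outcome.
With 5 independent generators:
Total syndromes = 2^5
= 32

32


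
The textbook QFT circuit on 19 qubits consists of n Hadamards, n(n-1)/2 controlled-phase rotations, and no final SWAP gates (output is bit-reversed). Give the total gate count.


Hadamard gates: 19
Controlled rotations: n*(n-1)/2 = 19*18/2 = 171
SWAP gates: 0 (omitted)
Total = 19 + 171
= 190

190


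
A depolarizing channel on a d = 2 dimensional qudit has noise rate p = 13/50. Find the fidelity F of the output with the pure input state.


F = (1-p) + p/d
= (1 - 0.2600) + 0.2600/2
= 0.7400 + 0.1300
= 0.8700

0.8700


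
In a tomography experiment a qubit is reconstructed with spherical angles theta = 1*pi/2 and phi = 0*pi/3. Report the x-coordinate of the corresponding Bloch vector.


theta = 1.5708, phi = 0.0000
r_x = sin(theta)*cos(phi) = 1.0000 * 1.0000
r_x = 1.0000

1.0000


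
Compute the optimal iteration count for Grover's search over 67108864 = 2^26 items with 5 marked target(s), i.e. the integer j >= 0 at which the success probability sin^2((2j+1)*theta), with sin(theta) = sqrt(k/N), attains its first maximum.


After j Grover iterations the success probability is P(j) = sin^2((2j+1)*theta), where sin(theta) = sqrt(k/N).
N = 2^26 = 67108864, k = 5
sin(theta) = sqrt(k/N) = 0.0002729575168
theta = arcsin(sqrt(k/N)) = 0.0002729575202 rad
P(j) reaches its first maximum when (2j+1)*theta is as close as possible to pi/2, i.e. j = round(pi/(4*theta) - 1/2).
pi/(4*theta) - 1/2 = 2876.8641
(For comparison, the common estimate pi/4 * sqrt(N/k) = 2877.3641; the exact maximiser is used here.)
Optimal iterations = 2877

2877


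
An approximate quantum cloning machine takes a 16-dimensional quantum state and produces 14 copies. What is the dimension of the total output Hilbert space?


Output space = H^(tensor 14) where dim(H) = 16
dim = 16^14
= 256 (after 2 factors)
= 4096 (after 3 factors)
= 65536 (after 4 factors)
= 1048576 (after 5 factors)
= 16777216 (after 6 factors)
= 268435456 (after 7 factors)
= 4294967296 (after 8 factors)
= 68719476736 (after 9 factors)
= 1099511627776 (after 10 factors)
= 17592186044416 (after 11 factors)
= 281474976710656 (after 12 factors)
= 4503599627370496 (after 13 factors)
= 72057594037927936 (after 14 factors)
= 72057594037927936

72057594037927936


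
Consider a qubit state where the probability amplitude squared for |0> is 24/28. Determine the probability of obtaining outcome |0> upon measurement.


|alpha|^2 = 24/28 = 0.8571
|beta|^2 = 1 - 24/28 = 4/28 = 0.1429
P(|0>) = |alpha|^2 = 0.8571

0.8571


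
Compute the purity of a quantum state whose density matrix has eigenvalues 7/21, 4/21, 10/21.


tr(rho^2) = sum of eigenvalues squared
= (7/21)^2 + (4/21)^2 + (10/21)^2
= (49 + 16 + 100) / 441
= 165/441
= 0.3741

0.3741


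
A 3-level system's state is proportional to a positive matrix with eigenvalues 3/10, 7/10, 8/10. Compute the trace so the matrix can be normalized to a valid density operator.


tr(M) = sum of eigenvalues
= 3/10 + 7/10 + 8/10
= 18/10
= 1.8000

1.8000


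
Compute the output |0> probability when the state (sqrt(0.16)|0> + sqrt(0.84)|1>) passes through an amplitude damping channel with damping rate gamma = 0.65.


For amplitude damping with parameter gamma on state sqrt(a)|0> + sqrt(b)|1>:
alpha^2 = 0.16, beta^2 = 0.84
P(|0>) = alpha^2 + gamma * beta^2
= 0.16 + 0.65 * 0.84
= 0.16 + 0.5460
= 0.7060

0.7060


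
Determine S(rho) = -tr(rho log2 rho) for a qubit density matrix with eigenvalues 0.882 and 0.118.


S = -p*log2(p) - (1-p)*log2(1-p)
p = 0.8820, 1-p = 0.1180
= -0.8820 * log2(0.8820) - 0.1180 * log2(0.1180)
= -(-0.1598) - (-0.3638)
= 0.5236

0.5236


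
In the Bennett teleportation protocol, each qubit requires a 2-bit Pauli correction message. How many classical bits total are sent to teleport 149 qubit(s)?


Quantum teleportation requires 2 classical bits per qubit teleported.
149 qubit(s) -> 2 * 149 = 298 classical bits

298


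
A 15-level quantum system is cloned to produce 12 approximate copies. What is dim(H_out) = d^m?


Output space = H^(tensor 12) where dim(H) = 15
dim = 15^12
= 225 (after 2 factors)
= 3375 (after 3 factors)
= 50625 (after 4 factors)
= 759375 (after 5 factors)
= 11390625 (after 6 factors)
= 170859375 (after 7 factors)
= 2562890625 (after 8 factors)
= 38443359375 (after 9 factors)
= 576650390625 (after 10 factors)
= 8649755859375 (after 11 factors)
= 129746337890625 (after 12 factors)
= 129746337890625

129746337890625


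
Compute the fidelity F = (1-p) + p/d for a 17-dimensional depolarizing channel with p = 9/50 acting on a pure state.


F = (1-p) + p/d
= (1 - 0.1800) + 0.1800/17
= 0.8200 + 0.0106
= 0.8306

0.8306


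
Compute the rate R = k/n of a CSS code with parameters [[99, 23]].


Code rate R = k/n
= 23/99
= 0.2323

0.2323


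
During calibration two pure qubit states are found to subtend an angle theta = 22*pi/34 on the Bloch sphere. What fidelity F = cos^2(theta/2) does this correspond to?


For states separated by angle theta on Bloch sphere:
F = cos^2(theta/2)
theta = 22*pi/34 = 2.0328
theta/2 = 1.0164
cos(theta/2) = 0.5264
F = 0.2771

0.2771


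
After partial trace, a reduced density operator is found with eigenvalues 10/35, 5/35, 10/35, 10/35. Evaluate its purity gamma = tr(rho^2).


tr(rho^2) = sum of eigenvalues squared
= (10/35)^2 + (5/35)^2 + (10/35)^2 + (10/35)^2
= (100 + 25 + 100 + 100) / 1225
= 325/1225
= 0.2653

0.2653


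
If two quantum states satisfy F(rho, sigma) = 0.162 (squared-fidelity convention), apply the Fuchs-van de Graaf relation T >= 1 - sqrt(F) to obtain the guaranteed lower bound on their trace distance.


Fuchs-van de Graaf (squared-fidelity convention): 1 - sqrt(F) <= T <= sqrt(1 - F).
Lower bound: T >= 1 - sqrt(F)
sqrt(F) = sqrt(0.162) = 0.4025
T >= 1 - 0.4025
T >= 0.5975

0.5975


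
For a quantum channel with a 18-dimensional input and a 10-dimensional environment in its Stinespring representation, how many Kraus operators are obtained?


Tracing out the environment in an orthonormal basis {|i>_E} gives Kraus operators K_i = <i|_E U |0>_E.
Number of Kraus operators = dim(H_env) = d_env
= 10

10


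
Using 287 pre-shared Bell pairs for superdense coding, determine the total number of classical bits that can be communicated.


Superdense coding allows 2 classical bits per shared entangled pair.
287 pair(s) -> 2 * 287 = 574 classical bits

574


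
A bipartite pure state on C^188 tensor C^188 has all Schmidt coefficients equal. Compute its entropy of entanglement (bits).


For a maximally entangled state in d x d:
S = log2(d) = log2(188)
= 7.5546

7.5546


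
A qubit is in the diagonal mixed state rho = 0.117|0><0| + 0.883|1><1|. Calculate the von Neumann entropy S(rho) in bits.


S = -p*log2(p) - (1-p)*log2(1-p)
p = 0.1170, 1-p = 0.8830
= -0.1170 * log2(0.1170) - 0.8830 * log2(0.8830)
= -(-0.3622) - (-0.1585)
= 0.5207

0.5207


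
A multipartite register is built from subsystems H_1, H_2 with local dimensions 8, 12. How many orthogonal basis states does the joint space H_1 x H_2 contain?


dim(H_1 x H_2) = 8 * 12
= 96

96


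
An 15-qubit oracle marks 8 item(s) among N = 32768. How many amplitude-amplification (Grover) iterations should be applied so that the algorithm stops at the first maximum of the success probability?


After j Grover iterations the success probability is P(j) = sin^2((2j+1)*theta), where sin(theta) = sqrt(k/N).
N = 2^15 = 32768, k = 8
sin(theta) = sqrt(k/N) = 0.015625
theta = arcsin(sqrt(k/N)) = 0.01562563585 rad
P(j) reaches its first maximum when (2j+1)*theta is as close as possible to pi/2, i.e. j = round(pi/(4*theta) - 1/2).
pi/(4*theta) - 1/2 = 49.7634
(For comparison, the common estimate pi/4 * sqrt(N/k) = 50.2655; the exact maximiser is used here.)
Optimal iterations = 50

50


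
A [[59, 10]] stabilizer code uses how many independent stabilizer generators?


For an [[n,k]] stabilizer code:
Number of stabilizer generators = n - k
= 59 - 10
= 49

49


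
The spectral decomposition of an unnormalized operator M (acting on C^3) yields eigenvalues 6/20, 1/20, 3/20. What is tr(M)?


tr(M) = sum of eigenvalues
= 6/20 + 1/20 + 3/20
= 10/20
= 0.5000

0.5000


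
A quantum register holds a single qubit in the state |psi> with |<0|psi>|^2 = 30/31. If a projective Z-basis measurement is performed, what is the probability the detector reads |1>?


|alpha|^2 = 30/31 = 0.9677
|beta|^2 = 1 - 30/31 = 1/31 = 0.0323
P(|1>) = |beta|^2 = 0.0323

0.0323


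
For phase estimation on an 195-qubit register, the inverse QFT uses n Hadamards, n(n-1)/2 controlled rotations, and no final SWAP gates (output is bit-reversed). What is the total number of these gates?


Hadamard gates: 195
Controlled rotations: n*(n-1)/2 = 195*194/2 = 18915
SWAP gates: 0 (omitted)
Total = 195 + 18915
= 19110

19110
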